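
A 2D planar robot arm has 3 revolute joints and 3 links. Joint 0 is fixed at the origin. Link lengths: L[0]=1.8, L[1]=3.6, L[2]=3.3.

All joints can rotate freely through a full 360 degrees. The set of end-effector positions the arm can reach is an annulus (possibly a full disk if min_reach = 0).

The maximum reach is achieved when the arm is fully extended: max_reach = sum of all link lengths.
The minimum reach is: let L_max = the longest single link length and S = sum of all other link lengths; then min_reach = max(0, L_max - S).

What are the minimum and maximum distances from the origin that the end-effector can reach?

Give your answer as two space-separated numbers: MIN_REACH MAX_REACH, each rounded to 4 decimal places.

Answer: 0.0000 8.7000

Derivation:
Link lengths: [1.8, 3.6, 3.3]
max_reach = 1.8 + 3.6 + 3.3 = 8.7
L_max = max([1.8, 3.6, 3.3]) = 3.6
S (sum of others) = 8.7 - 3.6 = 5.1
min_reach = max(0, 3.6 - 5.1) = max(0, -1.5) = 0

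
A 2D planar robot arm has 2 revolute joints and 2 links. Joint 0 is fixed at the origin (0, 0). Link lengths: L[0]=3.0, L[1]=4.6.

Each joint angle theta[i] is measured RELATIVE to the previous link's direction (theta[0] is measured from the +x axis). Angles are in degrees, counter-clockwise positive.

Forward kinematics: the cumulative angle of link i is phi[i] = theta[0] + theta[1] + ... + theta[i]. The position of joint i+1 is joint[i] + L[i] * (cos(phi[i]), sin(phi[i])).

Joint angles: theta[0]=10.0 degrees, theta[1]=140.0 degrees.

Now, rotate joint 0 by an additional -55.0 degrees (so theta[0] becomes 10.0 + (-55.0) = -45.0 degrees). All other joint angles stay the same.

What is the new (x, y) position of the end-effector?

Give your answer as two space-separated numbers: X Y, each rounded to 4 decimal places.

Answer: 1.7204 2.4612

Derivation:
joint[0] = (0.0000, 0.0000)  (base)
link 0: phi[0] = -45 = -45 deg
  cos(-45 deg) = 0.7071, sin(-45 deg) = -0.7071
  joint[1] = (0.0000, 0.0000) + 3 * (0.7071, -0.7071) = (0.0000 + 2.1213, 0.0000 + -2.1213) = (2.1213, -2.1213)
link 1: phi[1] = -45 + 140 = 95 deg
  cos(95 deg) = -0.0872, sin(95 deg) = 0.9962
  joint[2] = (2.1213, -2.1213) + 4.6 * (-0.0872, 0.9962) = (2.1213 + -0.4009, -2.1213 + 4.5825) = (1.7204, 2.4612)
End effector: (1.7204, 2.4612)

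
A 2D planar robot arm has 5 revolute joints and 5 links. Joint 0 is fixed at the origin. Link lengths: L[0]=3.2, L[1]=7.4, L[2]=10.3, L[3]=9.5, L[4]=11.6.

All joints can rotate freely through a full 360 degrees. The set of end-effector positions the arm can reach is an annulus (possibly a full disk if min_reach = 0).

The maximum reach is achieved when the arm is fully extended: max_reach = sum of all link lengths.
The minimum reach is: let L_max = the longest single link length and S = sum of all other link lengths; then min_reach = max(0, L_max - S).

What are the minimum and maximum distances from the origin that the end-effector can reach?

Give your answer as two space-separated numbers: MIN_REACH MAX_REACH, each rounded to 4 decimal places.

Link lengths: [3.2, 7.4, 10.3, 9.5, 11.6]
max_reach = 3.2 + 7.4 + 10.3 + 9.5 + 11.6 = 42
L_max = max([3.2, 7.4, 10.3, 9.5, 11.6]) = 11.6
S (sum of others) = 42 - 11.6 = 30.4
min_reach = max(0, 11.6 - 30.4) = max(0, -18.8) = 0

Answer: 0.0000 42.0000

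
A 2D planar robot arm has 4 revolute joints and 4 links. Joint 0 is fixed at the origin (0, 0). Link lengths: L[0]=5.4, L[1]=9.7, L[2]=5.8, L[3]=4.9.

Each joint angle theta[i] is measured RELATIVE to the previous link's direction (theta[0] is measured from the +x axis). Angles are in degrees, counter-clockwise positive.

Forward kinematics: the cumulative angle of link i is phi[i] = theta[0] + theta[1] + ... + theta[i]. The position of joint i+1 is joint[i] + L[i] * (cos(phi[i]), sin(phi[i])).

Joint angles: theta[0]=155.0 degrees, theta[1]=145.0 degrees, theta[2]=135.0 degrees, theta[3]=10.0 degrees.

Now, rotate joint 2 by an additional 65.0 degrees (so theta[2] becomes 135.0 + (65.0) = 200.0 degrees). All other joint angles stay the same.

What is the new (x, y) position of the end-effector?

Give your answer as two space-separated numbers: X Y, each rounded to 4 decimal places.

joint[0] = (0.0000, 0.0000)  (base)
link 0: phi[0] = 155 = 155 deg
  cos(155 deg) = -0.9063, sin(155 deg) = 0.4226
  joint[1] = (0.0000, 0.0000) + 5.4 * (-0.9063, 0.4226) = (0.0000 + -4.8941, 0.0000 + 2.2821) = (-4.8941, 2.2821)
link 1: phi[1] = 155 + 145 = 300 deg
  cos(300 deg) = 0.5000, sin(300 deg) = -0.8660
  joint[2] = (-4.8941, 2.2821) + 9.7 * (0.5000, -0.8660) = (-4.8941 + 4.8500, 2.2821 + -8.4004) = (-0.0441, -6.1183)
link 2: phi[2] = 155 + 145 + 200 = 500 deg
  cos(500 deg) = -0.7660, sin(500 deg) = 0.6428
  joint[3] = (-0.0441, -6.1183) + 5.8 * (-0.7660, 0.6428) = (-0.0441 + -4.4431, -6.1183 + 3.7282) = (-4.4871, -2.3901)
link 3: phi[3] = 155 + 145 + 200 + 10 = 510 deg
  cos(510 deg) = -0.8660, sin(510 deg) = 0.5000
  joint[4] = (-4.4871, -2.3901) + 4.9 * (-0.8660, 0.5000) = (-4.4871 + -4.2435, -2.3901 + 2.4500) = (-8.7306, 0.0599)
End effector: (-8.7306, 0.0599)

Answer: -8.7306 0.0599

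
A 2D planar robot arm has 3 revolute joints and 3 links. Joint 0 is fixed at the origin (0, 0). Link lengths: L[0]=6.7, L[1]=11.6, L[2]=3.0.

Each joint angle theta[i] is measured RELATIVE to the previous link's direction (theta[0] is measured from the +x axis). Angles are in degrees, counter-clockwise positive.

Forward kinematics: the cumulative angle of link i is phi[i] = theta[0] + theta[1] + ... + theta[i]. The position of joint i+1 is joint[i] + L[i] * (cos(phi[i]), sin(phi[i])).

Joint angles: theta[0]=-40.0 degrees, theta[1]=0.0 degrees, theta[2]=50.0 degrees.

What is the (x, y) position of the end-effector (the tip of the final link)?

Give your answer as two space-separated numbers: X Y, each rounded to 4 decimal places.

Answer: 16.9730 -11.2421

Derivation:
joint[0] = (0.0000, 0.0000)  (base)
link 0: phi[0] = -40 = -40 deg
  cos(-40 deg) = 0.7660, sin(-40 deg) = -0.6428
  joint[1] = (0.0000, 0.0000) + 6.7 * (0.7660, -0.6428) = (0.0000 + 5.1325, 0.0000 + -4.3067) = (5.1325, -4.3067)
link 1: phi[1] = -40 + 0 = -40 deg
  cos(-40 deg) = 0.7660, sin(-40 deg) = -0.6428
  joint[2] = (5.1325, -4.3067) + 11.6 * (0.7660, -0.6428) = (5.1325 + 8.8861, -4.3067 + -7.4563) = (14.0186, -11.7630)
link 2: phi[2] = -40 + 0 + 50 = 10 deg
  cos(10 deg) = 0.9848, sin(10 deg) = 0.1736
  joint[3] = (14.0186, -11.7630) + 3 * (0.9848, 0.1736) = (14.0186 + 2.9544, -11.7630 + 0.5209) = (16.9730, -11.2421)
End effector: (16.9730, -11.2421)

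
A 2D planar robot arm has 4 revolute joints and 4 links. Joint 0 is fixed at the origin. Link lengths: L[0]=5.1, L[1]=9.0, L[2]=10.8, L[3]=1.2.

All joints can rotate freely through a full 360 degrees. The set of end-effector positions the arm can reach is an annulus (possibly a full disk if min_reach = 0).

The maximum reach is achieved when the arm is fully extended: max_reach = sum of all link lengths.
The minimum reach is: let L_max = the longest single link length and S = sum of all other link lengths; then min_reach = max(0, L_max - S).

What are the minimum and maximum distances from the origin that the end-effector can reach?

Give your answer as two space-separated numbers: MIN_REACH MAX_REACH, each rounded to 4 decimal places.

Answer: 0.0000 26.1000

Derivation:
Link lengths: [5.1, 9.0, 10.8, 1.2]
max_reach = 5.1 + 9 + 10.8 + 1.2 = 26.1
L_max = max([5.1, 9.0, 10.8, 1.2]) = 10.8
S (sum of others) = 26.1 - 10.8 = 15.3
min_reach = max(0, 10.8 - 15.3) = max(0, -4.5) = 0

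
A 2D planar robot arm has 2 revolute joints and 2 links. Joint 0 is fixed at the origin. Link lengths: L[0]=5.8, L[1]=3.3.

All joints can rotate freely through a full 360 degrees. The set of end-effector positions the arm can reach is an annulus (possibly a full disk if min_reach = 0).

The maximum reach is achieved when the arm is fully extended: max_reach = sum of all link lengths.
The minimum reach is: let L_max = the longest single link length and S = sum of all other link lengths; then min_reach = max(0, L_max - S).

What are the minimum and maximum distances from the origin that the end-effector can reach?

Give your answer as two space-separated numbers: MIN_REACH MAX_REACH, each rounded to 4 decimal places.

Answer: 2.5000 9.1000

Derivation:
Link lengths: [5.8, 3.3]
max_reach = 5.8 + 3.3 = 9.1
L_max = max([5.8, 3.3]) = 5.8
S (sum of others) = 9.1 - 5.8 = 3.3
min_reach = max(0, 5.8 - 3.3) = max(0, 2.5) = 2.5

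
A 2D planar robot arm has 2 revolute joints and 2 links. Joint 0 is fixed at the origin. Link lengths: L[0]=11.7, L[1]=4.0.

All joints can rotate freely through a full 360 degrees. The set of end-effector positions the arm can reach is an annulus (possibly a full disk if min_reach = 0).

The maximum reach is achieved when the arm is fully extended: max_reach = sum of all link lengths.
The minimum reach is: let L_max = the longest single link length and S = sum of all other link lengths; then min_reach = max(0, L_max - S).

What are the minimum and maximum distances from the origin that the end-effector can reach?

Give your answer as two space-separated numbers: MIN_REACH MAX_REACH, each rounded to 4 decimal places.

Link lengths: [11.7, 4.0]
max_reach = 11.7 + 4 = 15.7
L_max = max([11.7, 4.0]) = 11.7
S (sum of others) = 15.7 - 11.7 = 4
min_reach = max(0, 11.7 - 4) = max(0, 7.7) = 7.7

Answer: 7.7000 15.7000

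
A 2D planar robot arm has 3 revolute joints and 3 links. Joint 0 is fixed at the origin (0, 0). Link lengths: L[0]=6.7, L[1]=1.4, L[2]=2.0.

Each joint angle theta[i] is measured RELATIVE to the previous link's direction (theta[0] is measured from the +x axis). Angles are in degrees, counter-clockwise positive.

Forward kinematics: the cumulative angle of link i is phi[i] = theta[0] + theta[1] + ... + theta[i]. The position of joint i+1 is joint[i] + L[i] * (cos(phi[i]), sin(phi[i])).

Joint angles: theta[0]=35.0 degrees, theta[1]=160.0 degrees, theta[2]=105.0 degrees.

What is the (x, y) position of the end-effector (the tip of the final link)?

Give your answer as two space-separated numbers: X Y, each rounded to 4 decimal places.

Answer: 5.1360 1.7486

Derivation:
joint[0] = (0.0000, 0.0000)  (base)
link 0: phi[0] = 35 = 35 deg
  cos(35 deg) = 0.8192, sin(35 deg) = 0.5736
  joint[1] = (0.0000, 0.0000) + 6.7 * (0.8192, 0.5736) = (0.0000 + 5.4883, 0.0000 + 3.8430) = (5.4883, 3.8430)
link 1: phi[1] = 35 + 160 = 195 deg
  cos(195 deg) = -0.9659, sin(195 deg) = -0.2588
  joint[2] = (5.4883, 3.8430) + 1.4 * (-0.9659, -0.2588) = (5.4883 + -1.3523, 3.8430 + -0.3623) = (4.1360, 3.4806)
link 2: phi[2] = 35 + 160 + 105 = 300 deg
  cos(300 deg) = 0.5000, sin(300 deg) = -0.8660
  joint[3] = (4.1360, 3.4806) + 2 * (0.5000, -0.8660) = (4.1360 + 1.0000, 3.4806 + -1.7321) = (5.1360, 1.7486)
End effector: (5.1360, 1.7486)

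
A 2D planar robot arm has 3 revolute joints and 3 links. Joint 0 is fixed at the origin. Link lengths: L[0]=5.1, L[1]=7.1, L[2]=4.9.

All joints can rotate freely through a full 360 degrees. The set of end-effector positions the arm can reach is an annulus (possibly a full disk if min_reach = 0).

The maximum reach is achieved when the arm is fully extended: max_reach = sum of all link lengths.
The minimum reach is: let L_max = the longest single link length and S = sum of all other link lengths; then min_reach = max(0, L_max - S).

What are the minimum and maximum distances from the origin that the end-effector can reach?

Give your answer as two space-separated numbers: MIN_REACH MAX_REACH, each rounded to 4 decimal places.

Answer: 0.0000 17.1000

Derivation:
Link lengths: [5.1, 7.1, 4.9]
max_reach = 5.1 + 7.1 + 4.9 = 17.1
L_max = max([5.1, 7.1, 4.9]) = 7.1
S (sum of others) = 17.1 - 7.1 = 10
min_reach = max(0, 7.1 - 10) = max(0, -2.9) = 0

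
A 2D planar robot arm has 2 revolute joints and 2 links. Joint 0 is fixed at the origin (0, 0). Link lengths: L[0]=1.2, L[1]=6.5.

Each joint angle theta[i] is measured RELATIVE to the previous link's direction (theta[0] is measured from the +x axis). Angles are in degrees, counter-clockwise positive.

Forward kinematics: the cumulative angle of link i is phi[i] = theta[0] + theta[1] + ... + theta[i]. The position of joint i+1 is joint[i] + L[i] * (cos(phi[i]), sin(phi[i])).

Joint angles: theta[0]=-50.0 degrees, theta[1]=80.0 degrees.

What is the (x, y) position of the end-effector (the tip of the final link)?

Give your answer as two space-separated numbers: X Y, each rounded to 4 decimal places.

joint[0] = (0.0000, 0.0000)  (base)
link 0: phi[0] = -50 = -50 deg
  cos(-50 deg) = 0.6428, sin(-50 deg) = -0.7660
  joint[1] = (0.0000, 0.0000) + 1.2 * (0.6428, -0.7660) = (0.0000 + 0.7713, 0.0000 + -0.9193) = (0.7713, -0.9193)
link 1: phi[1] = -50 + 80 = 30 deg
  cos(30 deg) = 0.8660, sin(30 deg) = 0.5000
  joint[2] = (0.7713, -0.9193) + 6.5 * (0.8660, 0.5000) = (0.7713 + 5.6292, -0.9193 + 3.2500) = (6.4005, 2.3307)
End effector: (6.4005, 2.3307)

Answer: 6.4005 2.3307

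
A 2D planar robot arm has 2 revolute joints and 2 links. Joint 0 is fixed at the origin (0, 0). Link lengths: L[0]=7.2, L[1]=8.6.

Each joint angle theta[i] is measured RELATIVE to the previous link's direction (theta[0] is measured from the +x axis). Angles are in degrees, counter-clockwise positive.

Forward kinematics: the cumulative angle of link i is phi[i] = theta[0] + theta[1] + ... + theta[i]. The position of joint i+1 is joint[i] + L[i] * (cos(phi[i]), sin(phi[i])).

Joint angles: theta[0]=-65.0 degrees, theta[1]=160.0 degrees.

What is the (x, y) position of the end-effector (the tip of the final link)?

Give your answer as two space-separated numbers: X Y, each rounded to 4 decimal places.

Answer: 2.2933 2.0419

Derivation:
joint[0] = (0.0000, 0.0000)  (base)
link 0: phi[0] = -65 = -65 deg
  cos(-65 deg) = 0.4226, sin(-65 deg) = -0.9063
  joint[1] = (0.0000, 0.0000) + 7.2 * (0.4226, -0.9063) = (0.0000 + 3.0429, 0.0000 + -6.5254) = (3.0429, -6.5254)
link 1: phi[1] = -65 + 160 = 95 deg
  cos(95 deg) = -0.0872, sin(95 deg) = 0.9962
  joint[2] = (3.0429, -6.5254) + 8.6 * (-0.0872, 0.9962) = (3.0429 + -0.7495, -6.5254 + 8.5673) = (2.2933, 2.0419)
End effector: (2.2933, 2.0419)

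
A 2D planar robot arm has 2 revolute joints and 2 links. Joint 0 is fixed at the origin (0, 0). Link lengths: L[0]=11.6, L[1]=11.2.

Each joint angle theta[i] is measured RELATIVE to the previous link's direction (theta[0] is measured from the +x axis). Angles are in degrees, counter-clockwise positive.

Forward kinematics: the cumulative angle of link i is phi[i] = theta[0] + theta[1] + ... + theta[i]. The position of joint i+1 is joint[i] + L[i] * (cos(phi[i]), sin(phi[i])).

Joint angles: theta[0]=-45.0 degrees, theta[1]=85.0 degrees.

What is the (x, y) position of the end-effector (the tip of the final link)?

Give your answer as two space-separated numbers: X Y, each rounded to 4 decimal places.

joint[0] = (0.0000, 0.0000)  (base)
link 0: phi[0] = -45 = -45 deg
  cos(-45 deg) = 0.7071, sin(-45 deg) = -0.7071
  joint[1] = (0.0000, 0.0000) + 11.6 * (0.7071, -0.7071) = (0.0000 + 8.2024, 0.0000 + -8.2024) = (8.2024, -8.2024)
link 1: phi[1] = -45 + 85 = 40 deg
  cos(40 deg) = 0.7660, sin(40 deg) = 0.6428
  joint[2] = (8.2024, -8.2024) + 11.2 * (0.7660, 0.6428) = (8.2024 + 8.5797, -8.2024 + 7.1992) = (16.7821, -1.0032)
End effector: (16.7821, -1.0032)

Answer: 16.7821 -1.0032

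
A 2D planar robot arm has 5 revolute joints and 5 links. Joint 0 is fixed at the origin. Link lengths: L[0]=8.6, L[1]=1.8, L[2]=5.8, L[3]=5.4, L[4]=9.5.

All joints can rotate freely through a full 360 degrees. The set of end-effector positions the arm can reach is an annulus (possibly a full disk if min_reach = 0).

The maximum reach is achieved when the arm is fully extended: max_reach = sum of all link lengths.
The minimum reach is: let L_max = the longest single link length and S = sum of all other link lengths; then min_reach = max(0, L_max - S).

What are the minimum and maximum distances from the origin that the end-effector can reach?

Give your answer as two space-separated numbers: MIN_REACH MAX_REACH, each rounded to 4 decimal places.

Link lengths: [8.6, 1.8, 5.8, 5.4, 9.5]
max_reach = 8.6 + 1.8 + 5.8 + 5.4 + 9.5 = 31.1
L_max = max([8.6, 1.8, 5.8, 5.4, 9.5]) = 9.5
S (sum of others) = 31.1 - 9.5 = 21.6
min_reach = max(0, 9.5 - 21.6) = max(0, -12.1) = 0

Answer: 0.0000 31.1000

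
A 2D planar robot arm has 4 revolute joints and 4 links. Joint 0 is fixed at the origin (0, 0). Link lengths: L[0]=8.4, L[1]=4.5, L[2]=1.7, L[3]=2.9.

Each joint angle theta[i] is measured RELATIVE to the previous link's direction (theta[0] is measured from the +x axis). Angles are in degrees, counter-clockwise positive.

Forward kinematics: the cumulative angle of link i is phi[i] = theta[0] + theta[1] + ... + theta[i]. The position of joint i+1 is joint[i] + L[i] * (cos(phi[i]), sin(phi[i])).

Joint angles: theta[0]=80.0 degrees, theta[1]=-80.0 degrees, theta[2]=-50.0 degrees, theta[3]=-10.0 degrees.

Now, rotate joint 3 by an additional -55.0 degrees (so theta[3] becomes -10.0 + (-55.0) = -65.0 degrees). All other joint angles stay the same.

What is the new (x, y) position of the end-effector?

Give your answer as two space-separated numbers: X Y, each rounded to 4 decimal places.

joint[0] = (0.0000, 0.0000)  (base)
link 0: phi[0] = 80 = 80 deg
  cos(80 deg) = 0.1736, sin(80 deg) = 0.9848
  joint[1] = (0.0000, 0.0000) + 8.4 * (0.1736, 0.9848) = (0.0000 + 1.4586, 0.0000 + 8.2724) = (1.4586, 8.2724)
link 1: phi[1] = 80 + -80 = 0 deg
  cos(0 deg) = 1.0000, sin(0 deg) = 0.0000
  joint[2] = (1.4586, 8.2724) + 4.5 * (1.0000, 0.0000) = (1.4586 + 4.5000, 8.2724 + 0.0000) = (5.9586, 8.2724)
link 2: phi[2] = 80 + -80 + -50 = -50 deg
  cos(-50 deg) = 0.6428, sin(-50 deg) = -0.7660
  joint[3] = (5.9586, 8.2724) + 1.7 * (0.6428, -0.7660) = (5.9586 + 1.0927, 8.2724 + -1.3023) = (7.0514, 6.9701)
link 3: phi[3] = 80 + -80 + -50 + -65 = -115 deg
  cos(-115 deg) = -0.4226, sin(-115 deg) = -0.9063
  joint[4] = (7.0514, 6.9701) + 2.9 * (-0.4226, -0.9063) = (7.0514 + -1.2256, 6.9701 + -2.6283) = (5.8258, 4.3418)
End effector: (5.8258, 4.3418)

Answer: 5.8258 4.3418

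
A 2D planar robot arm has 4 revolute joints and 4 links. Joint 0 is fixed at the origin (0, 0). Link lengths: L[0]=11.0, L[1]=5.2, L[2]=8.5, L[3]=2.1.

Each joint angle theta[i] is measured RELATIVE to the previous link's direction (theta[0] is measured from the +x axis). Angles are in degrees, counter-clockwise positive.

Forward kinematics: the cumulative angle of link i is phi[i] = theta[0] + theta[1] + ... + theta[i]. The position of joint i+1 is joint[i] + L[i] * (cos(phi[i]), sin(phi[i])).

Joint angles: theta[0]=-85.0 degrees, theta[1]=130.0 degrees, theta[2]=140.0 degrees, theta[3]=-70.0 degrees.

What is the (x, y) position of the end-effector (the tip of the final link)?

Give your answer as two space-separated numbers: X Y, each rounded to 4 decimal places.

joint[0] = (0.0000, 0.0000)  (base)
link 0: phi[0] = -85 = -85 deg
  cos(-85 deg) = 0.0872, sin(-85 deg) = -0.9962
  joint[1] = (0.0000, 0.0000) + 11 * (0.0872, -0.9962) = (0.0000 + 0.9587, 0.0000 + -10.9581) = (0.9587, -10.9581)
link 1: phi[1] = -85 + 130 = 45 deg
  cos(45 deg) = 0.7071, sin(45 deg) = 0.7071
  joint[2] = (0.9587, -10.9581) + 5.2 * (0.7071, 0.7071) = (0.9587 + 3.6770, -10.9581 + 3.6770) = (4.6357, -7.2812)
link 2: phi[2] = -85 + 130 + 140 = 185 deg
  cos(185 deg) = -0.9962, sin(185 deg) = -0.0872
  joint[3] = (4.6357, -7.2812) + 8.5 * (-0.9962, -0.0872) = (4.6357 + -8.4677, -7.2812 + -0.7408) = (-3.8320, -8.0220)
link 3: phi[3] = -85 + 130 + 140 + -70 = 115 deg
  cos(115 deg) = -0.4226, sin(115 deg) = 0.9063
  joint[4] = (-3.8320, -8.0220) + 2.1 * (-0.4226, 0.9063) = (-3.8320 + -0.8875, -8.0220 + 1.9032) = (-4.7195, -6.1188)
End effector: (-4.7195, -6.1188)

Answer: -4.7195 -6.1188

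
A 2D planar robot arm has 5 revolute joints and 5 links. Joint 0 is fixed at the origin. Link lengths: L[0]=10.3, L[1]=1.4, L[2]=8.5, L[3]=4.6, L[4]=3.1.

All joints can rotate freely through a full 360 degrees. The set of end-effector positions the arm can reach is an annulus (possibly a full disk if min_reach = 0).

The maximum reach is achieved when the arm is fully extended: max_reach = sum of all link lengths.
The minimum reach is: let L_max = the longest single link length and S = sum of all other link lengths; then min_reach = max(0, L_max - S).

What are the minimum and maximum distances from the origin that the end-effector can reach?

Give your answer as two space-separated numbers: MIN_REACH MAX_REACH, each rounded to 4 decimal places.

Link lengths: [10.3, 1.4, 8.5, 4.6, 3.1]
max_reach = 10.3 + 1.4 + 8.5 + 4.6 + 3.1 = 27.9
L_max = max([10.3, 1.4, 8.5, 4.6, 3.1]) = 10.3
S (sum of others) = 27.9 - 10.3 = 17.6
min_reach = max(0, 10.3 - 17.6) = max(0, -7.3) = 0

Answer: 0.0000 27.9000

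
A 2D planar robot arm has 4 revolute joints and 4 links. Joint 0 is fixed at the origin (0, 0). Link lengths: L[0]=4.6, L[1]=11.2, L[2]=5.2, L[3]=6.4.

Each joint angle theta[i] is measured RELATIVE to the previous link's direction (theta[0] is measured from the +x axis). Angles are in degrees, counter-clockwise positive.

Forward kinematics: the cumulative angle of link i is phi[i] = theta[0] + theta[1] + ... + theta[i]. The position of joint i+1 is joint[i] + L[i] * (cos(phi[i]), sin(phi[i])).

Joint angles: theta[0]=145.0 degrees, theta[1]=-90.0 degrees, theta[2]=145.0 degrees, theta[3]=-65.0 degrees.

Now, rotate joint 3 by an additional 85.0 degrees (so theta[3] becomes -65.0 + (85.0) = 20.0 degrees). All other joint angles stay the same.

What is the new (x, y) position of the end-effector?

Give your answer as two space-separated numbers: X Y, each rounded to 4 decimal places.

Answer: -7.1331 5.9206

Derivation:
joint[0] = (0.0000, 0.0000)  (base)
link 0: phi[0] = 145 = 145 deg
  cos(145 deg) = -0.8192, sin(145 deg) = 0.5736
  joint[1] = (0.0000, 0.0000) + 4.6 * (-0.8192, 0.5736) = (0.0000 + -3.7681, 0.0000 + 2.6385) = (-3.7681, 2.6385)
link 1: phi[1] = 145 + -90 = 55 deg
  cos(55 deg) = 0.5736, sin(55 deg) = 0.8192
  joint[2] = (-3.7681, 2.6385) + 11.2 * (0.5736, 0.8192) = (-3.7681 + 6.4241, 2.6385 + 9.1745) = (2.6560, 11.8130)
link 2: phi[2] = 145 + -90 + 145 = 200 deg
  cos(200 deg) = -0.9397, sin(200 deg) = -0.3420
  joint[3] = (2.6560, 11.8130) + 5.2 * (-0.9397, -0.3420) = (2.6560 + -4.8864, 11.8130 + -1.7785) = (-2.2304, 10.0344)
link 3: phi[3] = 145 + -90 + 145 + 20 = 220 deg
  cos(220 deg) = -0.7660, sin(220 deg) = -0.6428
  joint[4] = (-2.2304, 10.0344) + 6.4 * (-0.7660, -0.6428) = (-2.2304 + -4.9027, 10.0344 + -4.1138) = (-7.1331, 5.9206)
End effector: (-7.1331, 5.9206)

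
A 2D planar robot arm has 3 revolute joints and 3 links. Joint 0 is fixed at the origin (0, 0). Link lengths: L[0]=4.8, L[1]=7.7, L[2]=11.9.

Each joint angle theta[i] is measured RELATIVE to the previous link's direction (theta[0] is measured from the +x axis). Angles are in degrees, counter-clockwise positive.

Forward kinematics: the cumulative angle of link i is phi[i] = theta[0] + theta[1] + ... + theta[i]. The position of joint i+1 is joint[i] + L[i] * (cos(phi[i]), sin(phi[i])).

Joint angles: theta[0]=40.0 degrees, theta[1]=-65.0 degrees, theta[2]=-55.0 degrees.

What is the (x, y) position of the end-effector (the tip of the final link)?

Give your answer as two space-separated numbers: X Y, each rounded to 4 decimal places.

joint[0] = (0.0000, 0.0000)  (base)
link 0: phi[0] = 40 = 40 deg
  cos(40 deg) = 0.7660, sin(40 deg) = 0.6428
  joint[1] = (0.0000, 0.0000) + 4.8 * (0.7660, 0.6428) = (0.0000 + 3.6770, 0.0000 + 3.0854) = (3.6770, 3.0854)
link 1: phi[1] = 40 + -65 = -25 deg
  cos(-25 deg) = 0.9063, sin(-25 deg) = -0.4226
  joint[2] = (3.6770, 3.0854) + 7.7 * (0.9063, -0.4226) = (3.6770 + 6.9786, 3.0854 + -3.2542) = (10.6556, -0.1688)
link 2: phi[2] = 40 + -65 + -55 = -80 deg
  cos(-80 deg) = 0.1736, sin(-80 deg) = -0.9848
  joint[3] = (10.6556, -0.1688) + 11.9 * (0.1736, -0.9848) = (10.6556 + 2.0664, -0.1688 + -11.7192) = (12.7220, -11.8880)
End effector: (12.7220, -11.8880)

Answer: 12.7220 -11.8880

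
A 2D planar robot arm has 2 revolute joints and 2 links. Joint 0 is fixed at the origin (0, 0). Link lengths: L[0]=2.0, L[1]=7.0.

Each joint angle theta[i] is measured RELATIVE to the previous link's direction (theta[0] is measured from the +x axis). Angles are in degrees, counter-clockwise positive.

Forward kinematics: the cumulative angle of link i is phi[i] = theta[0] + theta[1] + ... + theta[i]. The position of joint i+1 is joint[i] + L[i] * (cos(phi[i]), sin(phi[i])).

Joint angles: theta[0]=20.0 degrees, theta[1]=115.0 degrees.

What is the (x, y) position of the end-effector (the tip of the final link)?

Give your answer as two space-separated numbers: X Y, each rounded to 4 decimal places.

joint[0] = (0.0000, 0.0000)  (base)
link 0: phi[0] = 20 = 20 deg
  cos(20 deg) = 0.9397, sin(20 deg) = 0.3420
  joint[1] = (0.0000, 0.0000) + 2 * (0.9397, 0.3420) = (0.0000 + 1.8794, 0.0000 + 0.6840) = (1.8794, 0.6840)
link 1: phi[1] = 20 + 115 = 135 deg
  cos(135 deg) = -0.7071, sin(135 deg) = 0.7071
  joint[2] = (1.8794, 0.6840) + 7 * (-0.7071, 0.7071) = (1.8794 + -4.9497, 0.6840 + 4.9497) = (-3.0704, 5.6338)
End effector: (-3.0704, 5.6338)

Answer: -3.0704 5.6338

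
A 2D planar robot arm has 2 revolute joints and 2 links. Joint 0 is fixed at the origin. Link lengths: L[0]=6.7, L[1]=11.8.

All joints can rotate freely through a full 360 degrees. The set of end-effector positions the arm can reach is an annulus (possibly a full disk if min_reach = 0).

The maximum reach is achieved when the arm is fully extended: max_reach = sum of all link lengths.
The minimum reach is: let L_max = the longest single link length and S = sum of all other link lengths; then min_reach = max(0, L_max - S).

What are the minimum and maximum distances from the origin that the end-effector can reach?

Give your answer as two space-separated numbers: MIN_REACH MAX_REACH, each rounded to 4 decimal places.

Link lengths: [6.7, 11.8]
max_reach = 6.7 + 11.8 = 18.5
L_max = max([6.7, 11.8]) = 11.8
S (sum of others) = 18.5 - 11.8 = 6.7
min_reach = max(0, 11.8 - 6.7) = max(0, 5.1) = 5.1

Answer: 5.1000 18.5000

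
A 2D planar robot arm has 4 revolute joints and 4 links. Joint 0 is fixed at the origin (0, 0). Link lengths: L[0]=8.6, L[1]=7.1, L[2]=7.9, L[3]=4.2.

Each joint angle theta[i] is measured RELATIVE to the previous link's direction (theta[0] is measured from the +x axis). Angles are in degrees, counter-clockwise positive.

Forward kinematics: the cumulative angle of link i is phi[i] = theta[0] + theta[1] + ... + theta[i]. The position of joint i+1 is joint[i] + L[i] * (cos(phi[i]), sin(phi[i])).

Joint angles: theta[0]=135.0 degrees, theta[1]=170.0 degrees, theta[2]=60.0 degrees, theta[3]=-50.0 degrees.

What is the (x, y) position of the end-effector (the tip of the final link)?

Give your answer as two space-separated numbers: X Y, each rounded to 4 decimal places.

Answer: 8.8311 -2.0162

Derivation:
joint[0] = (0.0000, 0.0000)  (base)
link 0: phi[0] = 135 = 135 deg
  cos(135 deg) = -0.7071, sin(135 deg) = 0.7071
  joint[1] = (0.0000, 0.0000) + 8.6 * (-0.7071, 0.7071) = (0.0000 + -6.0811, 0.0000 + 6.0811) = (-6.0811, 6.0811)
link 1: phi[1] = 135 + 170 = 305 deg
  cos(305 deg) = 0.5736, sin(305 deg) = -0.8192
  joint[2] = (-6.0811, 6.0811) + 7.1 * (0.5736, -0.8192) = (-6.0811 + 4.0724, 6.0811 + -5.8160) = (-2.0087, 0.2651)
link 2: phi[2] = 135 + 170 + 60 = 365 deg
  cos(365 deg) = 0.9962, sin(365 deg) = 0.0872
  joint[3] = (-2.0087, 0.2651) + 7.9 * (0.9962, 0.0872) = (-2.0087 + 7.8699, 0.2651 + 0.6885) = (5.8612, 0.9537)
link 3: phi[3] = 135 + 170 + 60 + -50 = 315 deg
  cos(315 deg) = 0.7071, sin(315 deg) = -0.7071
  joint[4] = (5.8612, 0.9537) + 4.2 * (0.7071, -0.7071) = (5.8612 + 2.9698, 0.9537 + -2.9698) = (8.8311, -2.0162)
End effector: (8.8311, -2.0162)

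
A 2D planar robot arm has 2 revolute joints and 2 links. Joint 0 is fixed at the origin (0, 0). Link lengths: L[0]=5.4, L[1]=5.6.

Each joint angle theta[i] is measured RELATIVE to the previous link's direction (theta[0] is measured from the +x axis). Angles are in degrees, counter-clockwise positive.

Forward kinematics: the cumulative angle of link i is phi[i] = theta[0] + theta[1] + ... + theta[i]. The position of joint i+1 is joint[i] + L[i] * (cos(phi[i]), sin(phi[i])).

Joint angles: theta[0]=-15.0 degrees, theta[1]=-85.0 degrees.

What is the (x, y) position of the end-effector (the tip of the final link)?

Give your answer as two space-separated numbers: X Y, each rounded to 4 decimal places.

Answer: 4.2436 -6.9125

Derivation:
joint[0] = (0.0000, 0.0000)  (base)
link 0: phi[0] = -15 = -15 deg
  cos(-15 deg) = 0.9659, sin(-15 deg) = -0.2588
  joint[1] = (0.0000, 0.0000) + 5.4 * (0.9659, -0.2588) = (0.0000 + 5.2160, 0.0000 + -1.3976) = (5.2160, -1.3976)
link 1: phi[1] = -15 + -85 = -100 deg
  cos(-100 deg) = -0.1736, sin(-100 deg) = -0.9848
  joint[2] = (5.2160, -1.3976) + 5.6 * (-0.1736, -0.9848) = (5.2160 + -0.9724, -1.3976 + -5.5149) = (4.2436, -6.9125)
End effector: (4.2436, -6.9125)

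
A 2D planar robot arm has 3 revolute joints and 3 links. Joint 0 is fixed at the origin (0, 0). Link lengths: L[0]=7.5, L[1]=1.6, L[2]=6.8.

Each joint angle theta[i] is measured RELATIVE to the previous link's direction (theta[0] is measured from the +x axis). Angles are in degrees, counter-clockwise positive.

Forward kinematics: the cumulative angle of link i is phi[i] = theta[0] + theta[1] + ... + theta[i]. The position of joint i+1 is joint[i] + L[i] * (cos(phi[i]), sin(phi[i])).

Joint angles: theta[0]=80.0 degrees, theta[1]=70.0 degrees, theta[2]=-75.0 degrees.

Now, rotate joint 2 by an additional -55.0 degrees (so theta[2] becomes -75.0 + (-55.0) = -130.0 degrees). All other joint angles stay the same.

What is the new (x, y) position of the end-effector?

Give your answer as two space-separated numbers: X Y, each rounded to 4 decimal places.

Answer: 6.3066 10.5118

Derivation:
joint[0] = (0.0000, 0.0000)  (base)
link 0: phi[0] = 80 = 80 deg
  cos(80 deg) = 0.1736, sin(80 deg) = 0.9848
  joint[1] = (0.0000, 0.0000) + 7.5 * (0.1736, 0.9848) = (0.0000 + 1.3024, 0.0000 + 7.3861) = (1.3024, 7.3861)
link 1: phi[1] = 80 + 70 = 150 deg
  cos(150 deg) = -0.8660, sin(150 deg) = 0.5000
  joint[2] = (1.3024, 7.3861) + 1.6 * (-0.8660, 0.5000) = (1.3024 + -1.3856, 7.3861 + 0.8000) = (-0.0833, 8.1861)
link 2: phi[2] = 80 + 70 + -130 = 20 deg
  cos(20 deg) = 0.9397, sin(20 deg) = 0.3420
  joint[3] = (-0.0833, 8.1861) + 6.8 * (0.9397, 0.3420) = (-0.0833 + 6.3899, 8.1861 + 2.3257) = (6.3066, 10.5118)
End effector: (6.3066, 10.5118)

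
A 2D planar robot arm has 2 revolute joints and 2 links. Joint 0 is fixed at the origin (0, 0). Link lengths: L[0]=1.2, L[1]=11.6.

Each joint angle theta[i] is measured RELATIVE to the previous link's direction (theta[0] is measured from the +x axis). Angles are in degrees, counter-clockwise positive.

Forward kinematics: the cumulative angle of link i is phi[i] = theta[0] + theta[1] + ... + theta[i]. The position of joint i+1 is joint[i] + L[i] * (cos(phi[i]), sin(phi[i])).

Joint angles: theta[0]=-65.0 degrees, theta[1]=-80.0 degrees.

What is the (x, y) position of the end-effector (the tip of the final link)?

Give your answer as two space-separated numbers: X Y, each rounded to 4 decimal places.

joint[0] = (0.0000, 0.0000)  (base)
link 0: phi[0] = -65 = -65 deg
  cos(-65 deg) = 0.4226, sin(-65 deg) = -0.9063
  joint[1] = (0.0000, 0.0000) + 1.2 * (0.4226, -0.9063) = (0.0000 + 0.5071, 0.0000 + -1.0876) = (0.5071, -1.0876)
link 1: phi[1] = -65 + -80 = -145 deg
  cos(-145 deg) = -0.8192, sin(-145 deg) = -0.5736
  joint[2] = (0.5071, -1.0876) + 11.6 * (-0.8192, -0.5736) = (0.5071 + -9.5022, -1.0876 + -6.6535) = (-8.9950, -7.7411)
End effector: (-8.9950, -7.7411)

Answer: -8.9950 -7.7411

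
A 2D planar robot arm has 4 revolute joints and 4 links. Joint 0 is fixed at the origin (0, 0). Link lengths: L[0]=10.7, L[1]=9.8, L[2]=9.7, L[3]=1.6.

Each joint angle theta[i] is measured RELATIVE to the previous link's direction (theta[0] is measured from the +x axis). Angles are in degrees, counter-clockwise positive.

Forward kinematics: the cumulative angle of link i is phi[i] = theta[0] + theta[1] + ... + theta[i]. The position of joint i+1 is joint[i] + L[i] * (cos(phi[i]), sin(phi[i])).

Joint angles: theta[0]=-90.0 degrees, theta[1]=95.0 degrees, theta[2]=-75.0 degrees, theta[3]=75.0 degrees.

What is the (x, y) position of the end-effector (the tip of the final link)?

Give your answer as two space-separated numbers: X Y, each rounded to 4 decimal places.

Answer: 14.6742 -18.8214

Derivation:
joint[0] = (0.0000, 0.0000)  (base)
link 0: phi[0] = -90 = -90 deg
  cos(-90 deg) = 0.0000, sin(-90 deg) = -1.0000
  joint[1] = (0.0000, 0.0000) + 10.7 * (0.0000, -1.0000) = (0.0000 + 0.0000, 0.0000 + -10.7000) = (0.0000, -10.7000)
link 1: phi[1] = -90 + 95 = 5 deg
  cos(5 deg) = 0.9962, sin(5 deg) = 0.0872
  joint[2] = (0.0000, -10.7000) + 9.8 * (0.9962, 0.0872) = (0.0000 + 9.7627, -10.7000 + 0.8541) = (9.7627, -9.8459)
link 2: phi[2] = -90 + 95 + -75 = -70 deg
  cos(-70 deg) = 0.3420, sin(-70 deg) = -0.9397
  joint[3] = (9.7627, -9.8459) + 9.7 * (0.3420, -0.9397) = (9.7627 + 3.3176, -9.8459 + -9.1150) = (13.0803, -18.9609)
link 3: phi[3] = -90 + 95 + -75 + 75 = 5 deg
  cos(5 deg) = 0.9962, sin(5 deg) = 0.0872
  joint[4] = (13.0803, -18.9609) + 1.6 * (0.9962, 0.0872) = (13.0803 + 1.5939, -18.9609 + 0.1394) = (14.6742, -18.8214)
End effector: (14.6742, -18.8214)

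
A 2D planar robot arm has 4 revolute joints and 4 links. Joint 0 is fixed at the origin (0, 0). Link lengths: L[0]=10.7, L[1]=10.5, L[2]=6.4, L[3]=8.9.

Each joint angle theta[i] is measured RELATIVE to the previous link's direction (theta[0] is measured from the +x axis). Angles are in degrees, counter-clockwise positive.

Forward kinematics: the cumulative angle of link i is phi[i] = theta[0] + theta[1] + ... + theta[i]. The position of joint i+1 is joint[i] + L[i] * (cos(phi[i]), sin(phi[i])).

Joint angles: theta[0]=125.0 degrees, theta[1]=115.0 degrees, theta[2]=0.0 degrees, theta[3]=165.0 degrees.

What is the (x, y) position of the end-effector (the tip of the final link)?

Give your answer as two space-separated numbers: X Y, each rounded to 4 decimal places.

Answer: -8.2940 0.4223

Derivation:
joint[0] = (0.0000, 0.0000)  (base)
link 0: phi[0] = 125 = 125 deg
  cos(125 deg) = -0.5736, sin(125 deg) = 0.8192
  joint[1] = (0.0000, 0.0000) + 10.7 * (-0.5736, 0.8192) = (0.0000 + -6.1373, 0.0000 + 8.7649) = (-6.1373, 8.7649)
link 1: phi[1] = 125 + 115 = 240 deg
  cos(240 deg) = -0.5000, sin(240 deg) = -0.8660
  joint[2] = (-6.1373, 8.7649) + 10.5 * (-0.5000, -0.8660) = (-6.1373 + -5.2500, 8.7649 + -9.0933) = (-11.3873, -0.3283)
link 2: phi[2] = 125 + 115 + 0 = 240 deg
  cos(240 deg) = -0.5000, sin(240 deg) = -0.8660
  joint[3] = (-11.3873, -0.3283) + 6.4 * (-0.5000, -0.8660) = (-11.3873 + -3.2000, -0.3283 + -5.5426) = (-14.5873, -5.8709)
link 3: phi[3] = 125 + 115 + 0 + 165 = 405 deg
  cos(405 deg) = 0.7071, sin(405 deg) = 0.7071
  joint[4] = (-14.5873, -5.8709) + 8.9 * (0.7071, 0.7071) = (-14.5873 + 6.2933, -5.8709 + 6.2933) = (-8.2940, 0.4223)
End effector: (-8.2940, 0.4223)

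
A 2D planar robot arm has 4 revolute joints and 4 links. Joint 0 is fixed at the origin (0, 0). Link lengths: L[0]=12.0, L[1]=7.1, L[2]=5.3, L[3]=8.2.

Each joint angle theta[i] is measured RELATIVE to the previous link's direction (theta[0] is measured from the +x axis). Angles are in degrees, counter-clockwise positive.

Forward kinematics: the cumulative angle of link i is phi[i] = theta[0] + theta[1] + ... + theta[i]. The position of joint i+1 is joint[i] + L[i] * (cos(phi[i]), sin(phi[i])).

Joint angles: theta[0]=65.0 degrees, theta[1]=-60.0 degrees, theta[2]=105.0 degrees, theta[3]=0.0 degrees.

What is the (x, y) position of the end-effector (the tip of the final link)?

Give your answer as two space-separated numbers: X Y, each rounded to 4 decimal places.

joint[0] = (0.0000, 0.0000)  (base)
link 0: phi[0] = 65 = 65 deg
  cos(65 deg) = 0.4226, sin(65 deg) = 0.9063
  joint[1] = (0.0000, 0.0000) + 12 * (0.4226, 0.9063) = (0.0000 + 5.0714, 0.0000 + 10.8757) = (5.0714, 10.8757)
link 1: phi[1] = 65 + -60 = 5 deg
  cos(5 deg) = 0.9962, sin(5 deg) = 0.0872
  joint[2] = (5.0714, 10.8757) + 7.1 * (0.9962, 0.0872) = (5.0714 + 7.0730, 10.8757 + 0.6188) = (12.1444, 11.4945)
link 2: phi[2] = 65 + -60 + 105 = 110 deg
  cos(110 deg) = -0.3420, sin(110 deg) = 0.9397
  joint[3] = (12.1444, 11.4945) + 5.3 * (-0.3420, 0.9397) = (12.1444 + -1.8127, 11.4945 + 4.9804) = (10.3317, 16.4749)
link 3: phi[3] = 65 + -60 + 105 + 0 = 110 deg
  cos(110 deg) = -0.3420, sin(110 deg) = 0.9397
  joint[4] = (10.3317, 16.4749) + 8.2 * (-0.3420, 0.9397) = (10.3317 + -2.8046, 16.4749 + 7.7055) = (7.5271, 24.1803)
End effector: (7.5271, 24.1803)

Answer: 7.5271 24.1803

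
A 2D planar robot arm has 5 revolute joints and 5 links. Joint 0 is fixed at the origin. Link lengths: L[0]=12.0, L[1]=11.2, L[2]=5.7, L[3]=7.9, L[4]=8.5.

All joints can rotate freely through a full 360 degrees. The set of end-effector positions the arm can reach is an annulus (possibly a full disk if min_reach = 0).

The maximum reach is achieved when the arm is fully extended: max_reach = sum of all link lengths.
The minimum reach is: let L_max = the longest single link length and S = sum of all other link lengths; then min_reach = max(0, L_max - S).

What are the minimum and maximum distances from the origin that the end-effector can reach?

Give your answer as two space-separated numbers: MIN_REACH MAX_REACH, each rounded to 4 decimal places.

Answer: 0.0000 45.3000

Derivation:
Link lengths: [12.0, 11.2, 5.7, 7.9, 8.5]
max_reach = 12 + 11.2 + 5.7 + 7.9 + 8.5 = 45.3
L_max = max([12.0, 11.2, 5.7, 7.9, 8.5]) = 12
S (sum of others) = 45.3 - 12 = 33.3
min_reach = max(0, 12 - 33.3) = max(0, -21.3) = 0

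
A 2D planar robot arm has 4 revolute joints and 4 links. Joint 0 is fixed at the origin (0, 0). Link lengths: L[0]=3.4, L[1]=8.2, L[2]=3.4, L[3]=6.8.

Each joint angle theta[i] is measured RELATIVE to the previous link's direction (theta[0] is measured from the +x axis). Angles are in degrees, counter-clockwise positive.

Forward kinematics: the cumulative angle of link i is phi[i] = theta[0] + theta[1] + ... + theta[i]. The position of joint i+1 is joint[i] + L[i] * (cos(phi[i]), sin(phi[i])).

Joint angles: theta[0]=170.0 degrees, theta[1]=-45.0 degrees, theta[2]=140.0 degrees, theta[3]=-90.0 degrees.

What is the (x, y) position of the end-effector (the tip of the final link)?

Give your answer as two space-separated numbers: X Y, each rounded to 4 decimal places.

Answer: -15.1221 4.5130

Derivation:
joint[0] = (0.0000, 0.0000)  (base)
link 0: phi[0] = 170 = 170 deg
  cos(170 deg) = -0.9848, sin(170 deg) = 0.1736
  joint[1] = (0.0000, 0.0000) + 3.4 * (-0.9848, 0.1736) = (0.0000 + -3.3483, 0.0000 + 0.5904) = (-3.3483, 0.5904)
link 1: phi[1] = 170 + -45 = 125 deg
  cos(125 deg) = -0.5736, sin(125 deg) = 0.8192
  joint[2] = (-3.3483, 0.5904) + 8.2 * (-0.5736, 0.8192) = (-3.3483 + -4.7033, 0.5904 + 6.7170) = (-8.0517, 7.3075)
link 2: phi[2] = 170 + -45 + 140 = 265 deg
  cos(265 deg) = -0.0872, sin(265 deg) = -0.9962
  joint[3] = (-8.0517, 7.3075) + 3.4 * (-0.0872, -0.9962) = (-8.0517 + -0.2963, 7.3075 + -3.3871) = (-8.3480, 3.9204)
link 3: phi[3] = 170 + -45 + 140 + -90 = 175 deg
  cos(175 deg) = -0.9962, sin(175 deg) = 0.0872
  joint[4] = (-8.3480, 3.9204) + 6.8 * (-0.9962, 0.0872) = (-8.3480 + -6.7741, 3.9204 + 0.5927) = (-15.1221, 4.5130)
End effector: (-15.1221, 4.5130)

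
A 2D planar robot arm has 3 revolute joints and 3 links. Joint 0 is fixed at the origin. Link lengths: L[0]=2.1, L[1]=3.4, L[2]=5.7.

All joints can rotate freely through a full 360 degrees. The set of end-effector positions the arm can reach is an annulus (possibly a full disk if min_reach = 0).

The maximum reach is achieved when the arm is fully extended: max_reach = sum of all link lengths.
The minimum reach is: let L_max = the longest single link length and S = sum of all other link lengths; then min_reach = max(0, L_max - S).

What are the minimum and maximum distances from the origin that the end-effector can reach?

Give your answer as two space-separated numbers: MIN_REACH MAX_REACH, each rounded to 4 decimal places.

Link lengths: [2.1, 3.4, 5.7]
max_reach = 2.1 + 3.4 + 5.7 = 11.2
L_max = max([2.1, 3.4, 5.7]) = 5.7
S (sum of others) = 11.2 - 5.7 = 5.5
min_reach = max(0, 5.7 - 5.5) = max(0, 0.2) = 0.2

Answer: 0.2000 11.2000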